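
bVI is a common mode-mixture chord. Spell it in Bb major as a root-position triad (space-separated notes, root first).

Scale degree 6 in Bb major is G. bVI uses the lowered form, Gb, taken from Bb minor. Stacking thirds in Bb minor on Gb gives Gb–Bb–Db.

Gb Bb Db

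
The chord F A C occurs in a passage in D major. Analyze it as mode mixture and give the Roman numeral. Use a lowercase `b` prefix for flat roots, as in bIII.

bIII

F is the lowered form of scale degree 3 in D major (the diatonic degree 3 is F#). F–A–C is a major chord — the form found in D minor, not the diatonic iii (F#m). Borrowed into D major it is written bIII.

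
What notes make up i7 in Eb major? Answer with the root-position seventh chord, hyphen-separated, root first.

The root, Eb, is scale degree 1 — the same note in Eb major and Eb minor; only the chord quality changes. Building the minor-seventh chord from the parallel minor on Eb: Eb–Gb–Bb–Db.

Eb-Gb-Bb-Db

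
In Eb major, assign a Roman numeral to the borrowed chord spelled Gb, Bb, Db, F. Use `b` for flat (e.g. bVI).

bIIImaj7

The root Gb is the lowered 3rd scale degree — diatonically Eb major has G there. Diatonically Eb major has Gm (iii) on that degree; Gb–Bb–Db–F is instead the major-seventh chord native to Eb minor, so it takes the label bIIImaj7.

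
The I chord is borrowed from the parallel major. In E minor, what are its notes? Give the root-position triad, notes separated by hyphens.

E-G#-B

The root, E, is scale degree 1 — the same note in E minor and E major; only the chord quality changes. In E major the chord on E is E–G#–B.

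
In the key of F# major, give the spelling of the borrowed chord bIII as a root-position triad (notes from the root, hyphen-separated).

bIII is built on the lowered scale degree 3. In F# major degree 3 is A#; lowered it becomes A. Stacking thirds in F# minor on A gives A–C#–E.

A-C#-E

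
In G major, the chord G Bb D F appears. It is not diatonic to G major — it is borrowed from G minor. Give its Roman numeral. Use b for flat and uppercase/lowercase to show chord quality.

G is scale degree 1 in G major. G–Bb–D–F is a minor-seventh chord — the form found in G minor, not the diatonic I (G). Borrowed into G major it is written i7.

i7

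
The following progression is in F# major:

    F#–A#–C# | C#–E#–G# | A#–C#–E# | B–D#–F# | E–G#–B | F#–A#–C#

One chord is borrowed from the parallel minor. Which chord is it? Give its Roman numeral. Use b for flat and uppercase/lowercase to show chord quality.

The diatonic triads in F# major are F#, G#m, A#m, B, C#, D#m, E#dim. Of the given chords, F#–A#–C# = F#, C#–E#–G# = C#, A#–C#–E# = A#m and B–D#–F# = B are diatonic. E–G#–B is not: scale degree 7 in F# major carries E#dim (vii°). In F# minor the chord on that degree is E, so here it functions as bVII, borrowed from the parallel minor.

bVII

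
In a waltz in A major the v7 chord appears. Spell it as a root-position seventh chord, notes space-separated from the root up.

The root, E, is scale degree 5 — the same note in A major and A minor; only the chord quality changes. Building the minor-seventh chord from the parallel minor on E: E–G–B–D.

E G B D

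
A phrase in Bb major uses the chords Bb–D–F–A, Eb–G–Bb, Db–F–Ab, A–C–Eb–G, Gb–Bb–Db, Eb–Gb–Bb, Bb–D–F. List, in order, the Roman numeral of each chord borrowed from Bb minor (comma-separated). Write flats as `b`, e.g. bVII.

bIII, bVI, iv

Bb major has the diatonic set Bb, Cm, Dm, Eb, F, Gm, Adim. Bb–D–F–A = Bbmaj7, Eb–G–Bb = Eb, A–C–Eb–G = Am7b5 and Bb–D–F = Bb all belong to that set. Db–F–Ab is not: scale degree 3 in Bb major carries Dm (iii). In Bb minor the chord on that degree is Db, so here it functions as bIII, borrowed from the parallel minor. Gb–Bb–Db doesn't fit — on degree 6 Bb major would have Gm (vi). Gb is the degree-6 chord of Bb minor, so it is the borrowed bVI. Eb–Gb–Bb is not: scale degree 4 in Bb major carries Eb (IV). In Bb minor the chord on that degree is Ebm, so here it functions as iv, borrowed from the parallel minor.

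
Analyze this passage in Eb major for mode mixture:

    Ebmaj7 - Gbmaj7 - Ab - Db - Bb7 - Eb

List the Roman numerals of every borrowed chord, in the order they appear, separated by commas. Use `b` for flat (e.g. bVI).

bIIImaj7, bVII

The diatonic triads in Eb major are Eb, Fm, Gm, Ab, Bb, Cm, Ddim. Ebmaj7, Ab, Bb7 and Eb are all diatonic. But Gbmaj7 (Gb–Bb–Db–F) is foreign: the diatonic iii on degree 3 is Gm, whereas Gbmaj7 comes from Eb minor. It is labeled bIIImaj7. Db (Db–F–Ab) is not: scale degree 7 in Eb major carries Ddim (vii°). In Eb minor the chord on that degree is Db, so here it functions as bVII, borrowed from the parallel minor.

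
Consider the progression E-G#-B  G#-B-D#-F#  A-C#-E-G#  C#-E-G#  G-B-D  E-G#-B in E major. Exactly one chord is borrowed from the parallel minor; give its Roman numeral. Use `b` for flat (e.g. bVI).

In E major the diatonic chords are E, F#m, G#m, A, B, C#m, D#dim. E–G#–B = E, G#–B–D#–F# = G#m7, A–C#–E–G# = Amaj7 and C#–E–G# = C#m are all diatonic. G–B–D is not: scale degree 3 in E major carries G#m (iii). In E minor the chord on that degree is G, so here it functions as bIII, borrowed from the parallel minor.

bIII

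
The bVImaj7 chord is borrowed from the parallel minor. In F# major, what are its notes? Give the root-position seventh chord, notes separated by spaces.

D F# A C#

The root of bVImaj7 is the lowered 6th degree: D# becomes D. In F# minor the chord on D is D–F#–A–C#.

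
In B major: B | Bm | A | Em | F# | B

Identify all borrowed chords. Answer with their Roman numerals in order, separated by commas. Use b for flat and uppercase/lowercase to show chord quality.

i, bVII, iv

In B major the diatonic chords are B, C#m, D#m, E, F#, G#m, A#dim. B and F# both belong to that set. Bm (B–D–F#) doesn't fit — on degree 1 B major would have B (I). Bm is the degree-1 chord of B minor, so it is the borrowed i. A (A–C#–E) doesn't fit — on degree 7 B major would have A#dim (vii°). A is the degree-7 chord of B minor, so it is the borrowed bVII. But Em (E–G–B) is foreign: the diatonic IV on degree 4 is E, whereas Em comes from B minor. It is labeled iv.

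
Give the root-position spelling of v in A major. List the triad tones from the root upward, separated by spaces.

E G B

The root, E, is scale degree 5 — the same note in A major and A minor; only the chord quality changes. Building the minor chord from the parallel minor on E: E–G–B.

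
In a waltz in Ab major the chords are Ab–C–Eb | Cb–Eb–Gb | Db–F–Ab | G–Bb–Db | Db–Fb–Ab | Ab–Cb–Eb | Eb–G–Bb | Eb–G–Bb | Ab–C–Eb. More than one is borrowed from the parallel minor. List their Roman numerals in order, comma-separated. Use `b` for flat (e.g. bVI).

In Ab major the diatonic chords are Ab, Bbm, Cm, Db, Eb, Fm, Gdim. Ab–C–Eb = Ab, Db–F–Ab = Db, G–Bb–Db = Gdim and Eb–G–Bb = Eb are all diatonic. Cb–Eb–Gb doesn't fit — on degree 3 Ab major would have Cm (iii). Cb is the degree-3 chord of Ab minor, so it is the borrowed bIII. But Db–Fb–Ab is foreign: the diatonic IV on degree 4 is Db, whereas Dbm comes from Ab minor. It is labeled iv. Ab–Cb–Eb is not: scale degree 1 in Ab major carries Ab (I). In Ab minor the chord on that degree is Abm, so here it functions as i, borrowed from the parallel minor.

bIII, iv, i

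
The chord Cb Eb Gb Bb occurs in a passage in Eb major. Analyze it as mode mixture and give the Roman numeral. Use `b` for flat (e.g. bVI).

bVImaj7

The root Cb is the lowered 6th scale degree — diatonically Eb major has C there. Cb–Eb–Gb–Bb is a major-seventh chord — the form found in Eb minor, not the diatonic vi (Cm). Borrowed into Eb major it is written bVImaj7.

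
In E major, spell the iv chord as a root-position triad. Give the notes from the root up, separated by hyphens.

A-C-E

The root, A, is scale degree 4 — the same note in E major and E minor; only the chord quality changes. Stacking thirds in E minor on A gives A–C–E.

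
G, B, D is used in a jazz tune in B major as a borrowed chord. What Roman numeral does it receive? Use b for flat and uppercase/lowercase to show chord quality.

G is the lowered form of scale degree 6 in B major (the diatonic degree 6 is G#). Diatonically B major has G#m (vi) on that degree; G–B–D is instead the major chord native to B minor, so it takes the label bVI.

bVI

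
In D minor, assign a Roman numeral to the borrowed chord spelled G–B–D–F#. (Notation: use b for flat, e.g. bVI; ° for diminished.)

IVmaj7

G is scale degree 4 in D minor. Diatonically D minor has Gm (iv) on that degree; G–B–D–F# is instead the major-seventh chord native to D major, so it takes the label IVmaj7.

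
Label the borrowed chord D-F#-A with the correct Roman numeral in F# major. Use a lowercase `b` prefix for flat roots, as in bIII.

In F# major scale degree 6 is D#; D is its lowered form, from F# minor. The diatonic chord on degree 6 would be D#m (vi), but D–F#–A is the major chord from F# minor. As a borrowed chord it is labeled bVI.

bVI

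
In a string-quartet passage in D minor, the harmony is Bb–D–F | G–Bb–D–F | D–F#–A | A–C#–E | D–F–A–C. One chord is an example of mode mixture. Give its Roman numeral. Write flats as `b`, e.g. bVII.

D minor has the diatonic set Dm, Edim, F, Gm, A, Bb, C (with V from harmonic minor). Of the given chords, Bb–D–F = Bb, G–Bb–D–F = Gm7, A–C#–E = A and D–F–A–C = Dm7 are diatonic. But D–F#–A is foreign: the diatonic i on degree 1 is Dm, whereas D comes from D major. It is labeled I.

I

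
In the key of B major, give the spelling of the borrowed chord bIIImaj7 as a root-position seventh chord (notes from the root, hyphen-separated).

bIIImaj7 is built on the lowered scale degree 3. In B major degree 3 is D#; lowered it becomes D. In B minor the chord on D is D–F#–A–C#.

D-F#-A-C#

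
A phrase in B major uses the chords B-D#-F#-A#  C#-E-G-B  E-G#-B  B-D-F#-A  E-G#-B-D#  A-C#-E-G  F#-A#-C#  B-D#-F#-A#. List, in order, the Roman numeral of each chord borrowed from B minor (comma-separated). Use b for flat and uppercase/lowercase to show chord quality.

iiø7, i7, bVII7

The diatonic triads in B major are B, C#m, D#m, E, F#, G#m, A#dim. B–D#–F#–A# = Bmaj7, E–G#–B = E, E–G#–B–D# = Emaj7 and F#–A#–C# = F# all belong to that set. C#–E–G–B doesn't fit — on degree 2 B major would have C#m (ii). C#m7b5 is the degree-2 chord of B minor, so it is the borrowed iiø7. B–D–F#–A doesn't fit — on degree 1 B major would have B (I). Bm7 is the degree-1 chord of B minor, so it is the borrowed i7. But A–C#–E–G is foreign: the diatonic vii° on degree 7 is A#dim, whereas A7 comes from B minor. It is labeled bVII7.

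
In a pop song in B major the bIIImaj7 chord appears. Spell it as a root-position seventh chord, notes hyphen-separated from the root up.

D-F#-A-C#

Scale degree 3 in B major is D#. bIIImaj7 uses the lowered form, D, taken from B minor. Stacking thirds in B minor on D gives D–F#–A–C#.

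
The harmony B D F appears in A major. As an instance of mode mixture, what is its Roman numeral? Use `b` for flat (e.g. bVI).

B is scale degree 2 in A major. Diatonically A major has Bm (ii) on that degree; B–D–F is instead the diminished chord native to A minor, so it takes the label ii°.

ii°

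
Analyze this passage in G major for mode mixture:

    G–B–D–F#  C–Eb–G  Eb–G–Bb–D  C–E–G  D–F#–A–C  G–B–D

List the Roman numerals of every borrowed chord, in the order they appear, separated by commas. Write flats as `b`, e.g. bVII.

G major has the diatonic set G, Am, Bm, C, D, Em, F#dim. G–B–D–F# = Gmaj7, C–E–G = C, D–F#–A–C = D7 and G–B–D = G all belong to that set. C–Eb–G is not: scale degree 4 in G major carries C (IV). In G minor the chord on that degree is Cm, so here it functions as iv, borrowed from the parallel minor. Eb–G–Bb–D doesn't fit — on degree 6 G major would have Em (vi). Ebmaj7 is the degree-6 chord of G minor, so it is the borrowed bVImaj7.

iv, bVImaj7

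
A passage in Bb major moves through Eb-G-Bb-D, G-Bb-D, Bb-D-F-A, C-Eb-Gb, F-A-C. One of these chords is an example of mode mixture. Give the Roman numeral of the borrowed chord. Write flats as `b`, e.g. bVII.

The diatonic triads in Bb major are Bb, Cm, Dm, Eb, F, Gm, Adim. Eb–G–Bb–D = Ebmaj7, G–Bb–D = Gm, Bb–D–F–A = Bbmaj7 and F–A–C = F all belong to that set. C–Eb–Gb is not: scale degree 2 in Bb major carries Cm (ii). In Bb minor the chord on that degree is Cdim, so here it functions as ii°, borrowed from the parallel minor.

ii°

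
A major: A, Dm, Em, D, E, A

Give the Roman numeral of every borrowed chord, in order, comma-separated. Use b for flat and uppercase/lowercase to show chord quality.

iv, v

In A major the diatonic chords are A, Bm, C#m, D, E, F#m, G#dim. Of the given chords, A, D and E are diatonic. Dm (D–F–A) is not: scale degree 4 in A major carries D (IV). In A minor the chord on that degree is Dm, so here it functions as iv, borrowed from the parallel minor. But Em (E–G–B) is foreign: the diatonic V on degree 5 is E, whereas Em comes from A minor. It is labeled v.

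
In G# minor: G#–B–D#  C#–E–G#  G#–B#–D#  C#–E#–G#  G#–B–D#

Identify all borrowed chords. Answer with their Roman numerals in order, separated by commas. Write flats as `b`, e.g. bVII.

The diatonic triads in G# minor (with V from harmonic minor) are G#m, A#dim, B, C#m, D#, E, F#. G#–B–D# = G#m and C#–E–G# = C#m both belong to that set. G#–B#–D# doesn't fit — on degree 1 G# minor would have G#m (i). G# is the degree-1 chord of G# major, so it is the borrowed I. C#–E#–G# is not: scale degree 4 in G# minor carries C#m (iv). In G# major the chord on that degree is C#, so here it functions as IV, borrowed from the parallel major.

I, IV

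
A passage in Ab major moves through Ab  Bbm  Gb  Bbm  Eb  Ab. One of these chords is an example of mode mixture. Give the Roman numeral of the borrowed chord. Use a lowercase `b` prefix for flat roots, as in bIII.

bVII

The diatonic triads in Ab major are Ab, Bbm, Cm, Db, Eb, Fm, Gdim. Of the given chords, Ab, Bbm and Eb are diatonic. Gb (Gb–Bb–Db) is not: scale degree 7 in Ab major carries Gdim (vii°). In Ab minor the chord on that degree is Gb, so here it functions as bVII, borrowed from the parallel minor.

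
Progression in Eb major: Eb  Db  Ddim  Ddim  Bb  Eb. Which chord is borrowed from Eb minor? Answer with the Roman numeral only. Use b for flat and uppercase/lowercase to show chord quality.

The diatonic triads in Eb major are Eb, Fm, Gm, Ab, Bb, Cm, Ddim. Eb, Ddim and Bb are all diatonic. But Db (Db–F–Ab) is foreign: the diatonic vii° on degree 7 is Ddim, whereas Db comes from Eb minor. It is labeled bVII.

bVII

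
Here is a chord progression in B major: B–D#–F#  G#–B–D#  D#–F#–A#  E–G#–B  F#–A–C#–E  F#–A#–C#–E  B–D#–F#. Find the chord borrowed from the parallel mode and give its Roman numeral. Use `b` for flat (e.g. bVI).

v7

In B major the diatonic chords are B, C#m, D#m, E, F#, G#m, A#dim. B–D#–F# = B, G#–B–D# = G#m, D#–F#–A# = D#m, E–G#–B = E and F#–A#–C#–E = F#7 are all diatonic. F#–A–C#–E doesn't fit — on degree 5 B major would have F# (V). F#m7 is the degree-5 chord of B minor, so it is the borrowed v7.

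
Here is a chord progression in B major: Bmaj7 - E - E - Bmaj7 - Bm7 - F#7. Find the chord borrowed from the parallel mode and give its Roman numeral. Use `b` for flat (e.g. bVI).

In B major the diatonic chords are B, C#m, D#m, E, F#, G#m, A#dim. Of the given chords, Bmaj7, E and F#7 are diatonic. Bm7 (B–D–F#–A) doesn't fit — on degree 1 B major would have B (I). Bm7 is the degree-1 chord of B minor, so it is the borrowed i7.

i7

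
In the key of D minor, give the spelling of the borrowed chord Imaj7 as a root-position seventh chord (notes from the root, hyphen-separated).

D-F#-A-C#

The root, D, is scale degree 1 — the same note in D minor and D major; only the chord quality changes. Building the major-seventh chord from the parallel major on D: D–F#–A–C#.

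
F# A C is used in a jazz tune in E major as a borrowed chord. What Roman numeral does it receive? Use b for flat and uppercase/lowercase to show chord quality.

F# is scale degree 2 in E major. Diatonically E major has F#m (ii) on that degree; F#–A–C is instead the diminished chord native to E minor, so it takes the label ii°.

ii°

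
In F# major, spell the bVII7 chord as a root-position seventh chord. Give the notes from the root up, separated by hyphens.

E-G#-B-D

Scale degree 7 in F# major is E#. bVII7 uses the lowered form, E, taken from F# minor. In F# minor the chord on E is E–G#–B–D.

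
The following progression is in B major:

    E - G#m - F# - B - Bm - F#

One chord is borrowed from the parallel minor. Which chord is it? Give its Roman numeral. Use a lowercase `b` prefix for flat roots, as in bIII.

i

In B major the diatonic chords are B, C#m, D#m, E, F#, G#m, A#dim. E, G#m, F# and B are all diatonic. Bm (B–D–F#) doesn't fit — on degree 1 B major would have B (I). Bm is the degree-1 chord of B minor, so it is the borrowed i.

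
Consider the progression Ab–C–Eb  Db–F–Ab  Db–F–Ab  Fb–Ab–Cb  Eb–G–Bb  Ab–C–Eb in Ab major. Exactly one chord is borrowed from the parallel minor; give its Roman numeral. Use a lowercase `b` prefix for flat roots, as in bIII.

In Ab major the diatonic chords are Ab, Bbm, Cm, Db, Eb, Fm, Gdim. Ab–C–Eb = Ab, Db–F–Ab = Db and Eb–G–Bb = Eb are all diatonic. Fb–Ab–Cb doesn't fit — on degree 6 Ab major would have Fm (vi). Fb is the degree-6 chord of Ab minor, so it is the borrowed bVI.

bVI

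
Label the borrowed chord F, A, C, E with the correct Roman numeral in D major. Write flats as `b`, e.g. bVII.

In D major scale degree 3 is F#; F is its lowered form, from D minor. F–A–C–E is a major-seventh chord — the form found in D minor, not the diatonic iii (F#m). Borrowed into D major it is written bIIImaj7.

bIIImaj7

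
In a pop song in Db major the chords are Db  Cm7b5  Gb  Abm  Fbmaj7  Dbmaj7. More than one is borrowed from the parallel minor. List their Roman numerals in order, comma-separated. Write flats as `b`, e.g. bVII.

v, bIIImaj7

Db major has the diatonic set Db, Ebm, Fm, Gb, Ab, Bbm, Cdim. Db, Cm7b5, Gb and Dbmaj7 all belong to that set. But Abm (Ab–Cb–Eb) is foreign: the diatonic V on degree 5 is Ab, whereas Abm comes from Db minor. It is labeled v. But Fbmaj7 (Fb–Ab–Cb–Eb) is foreign: the diatonic iii on degree 3 is Fm, whereas Fbmaj7 comes from Db minor. It is labeled bIIImaj7.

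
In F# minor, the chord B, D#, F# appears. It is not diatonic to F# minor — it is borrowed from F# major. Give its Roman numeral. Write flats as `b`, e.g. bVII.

The root B is the diatonic 4th degree of F# minor; the borrowing shows in the chord quality. Diatonically F# minor has Bm (iv) on that degree; B–D#–F# is instead the major chord native to F# major, so it takes the label IV.

IV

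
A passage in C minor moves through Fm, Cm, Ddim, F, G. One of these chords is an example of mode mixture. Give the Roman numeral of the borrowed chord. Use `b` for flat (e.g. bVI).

C minor has the diatonic set Cm, Ddim, Eb, Fm, G, Ab, Bb (with V from harmonic minor). Of the given chords, Fm, Cm, Ddim and G are diatonic. F (F–A–C) doesn't fit — on degree 4 C minor would have Fm (iv). F is the degree-4 chord of C major, so it is the borrowed IV.

IV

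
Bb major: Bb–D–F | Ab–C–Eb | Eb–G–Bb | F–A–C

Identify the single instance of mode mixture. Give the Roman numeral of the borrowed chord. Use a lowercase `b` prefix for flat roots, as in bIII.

The diatonic triads in Bb major are Bb, Cm, Dm, Eb, F, Gm, Adim. Of the given chords, Bb–D–F = Bb, Eb–G–Bb = Eb and F–A–C = F are diatonic. Ab–C–Eb is not: scale degree 7 in Bb major carries Adim (vii°). In Bb minor the chord on that degree is Ab, so here it functions as bVII, borrowed from the parallel minor.

bVII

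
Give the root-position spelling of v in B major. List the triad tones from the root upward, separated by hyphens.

The root, F#, is scale degree 5 — the same note in B major and B minor; only the chord quality changes. Stacking thirds in B minor on F# gives F#–A–C#.

F#-A-C#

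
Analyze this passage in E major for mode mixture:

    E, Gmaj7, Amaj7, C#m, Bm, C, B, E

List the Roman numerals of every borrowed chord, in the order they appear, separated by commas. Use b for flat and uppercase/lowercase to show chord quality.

bIIImaj7, v, bVI

In E major the diatonic chords are E, F#m, G#m, A, B, C#m, D#dim. E, Amaj7, C#m and B are all diatonic. Gmaj7 (G–B–D–F#) is not: scale degree 3 in E major carries G#m (iii). In E minor the chord on that degree is Gmaj7, so here it functions as bIIImaj7, borrowed from the parallel minor. But Bm (B–D–F#) is foreign: the diatonic V on degree 5 is B, whereas Bm comes from E minor. It is labeled v. C (C–E–G) is not: scale degree 6 in E major carries C#m (vi). In E minor the chord on that degree is C, so here it functions as bVI, borrowed from the parallel minor.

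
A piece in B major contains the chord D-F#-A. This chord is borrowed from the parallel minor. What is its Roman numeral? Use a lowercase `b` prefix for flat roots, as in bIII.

In B major scale degree 3 is D#; D is its lowered form, from B minor. The diatonic chord on degree 3 would be D#m (iii), but D–F#–A is the major chord from B minor. As a borrowed chord it is labeled bIII.

bIII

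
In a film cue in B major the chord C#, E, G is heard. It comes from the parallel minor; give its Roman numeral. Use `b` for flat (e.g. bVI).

The root C# is the diatonic 2nd degree of B major; the borrowing shows in the chord quality. C#–E–G is a diminished chord — the form found in B minor, not the diatonic ii (C#m). Borrowed into B major it is written ii°.

ii°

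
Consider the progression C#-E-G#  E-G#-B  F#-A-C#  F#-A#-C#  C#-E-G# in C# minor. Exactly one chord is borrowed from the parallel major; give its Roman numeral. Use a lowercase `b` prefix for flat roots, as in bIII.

IV

The diatonic triads in C# minor (with V from harmonic minor) are C#m, D#dim, E, F#m, G#, A, B. Of the given chords, C#–E–G# = C#m, E–G#–B = E and F#–A–C# = F#m are diatonic. F#–A#–C# doesn't fit — on degree 4 C# minor would have F#m (iv). F# is the degree-4 chord of C# major, so it is the borrowed IV.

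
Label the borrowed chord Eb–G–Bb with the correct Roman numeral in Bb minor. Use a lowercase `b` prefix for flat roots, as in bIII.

The root Eb is the diatonic 4th degree of Bb minor; the borrowing shows in the chord quality. Diatonically Bb minor has Ebm (iv) on that degree; Eb–G–Bb is instead the major chord native to Bb major, so it takes the label IV.

IV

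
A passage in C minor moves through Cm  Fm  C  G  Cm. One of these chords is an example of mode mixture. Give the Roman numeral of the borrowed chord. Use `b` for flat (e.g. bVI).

I

The diatonic triads in C minor (with V from harmonic minor) are Cm, Ddim, Eb, Fm, G, Ab, Bb. Cm, Fm and G all belong to that set. But C (C–E–G) is foreign: the diatonic i on degree 1 is Cm, whereas C comes from C major. It is labeled I.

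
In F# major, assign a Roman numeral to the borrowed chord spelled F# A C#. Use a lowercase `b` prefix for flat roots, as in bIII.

F# is scale degree 1 in F# major. Diatonically F# major has F# (I) on that degree; F#–A–C# is instead the minor chord native to F# minor, so it takes the label i.

i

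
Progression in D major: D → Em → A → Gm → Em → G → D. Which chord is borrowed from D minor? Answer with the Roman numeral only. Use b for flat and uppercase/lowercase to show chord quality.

The diatonic triads in D major are D, Em, F#m, G, A, Bm, C#dim. Of the given chords, D, Em, A and G are diatonic. But Gm (G–Bb–D) is foreign: the diatonic IV on degree 4 is G, whereas Gm comes from D minor. It is labeled iv.

iv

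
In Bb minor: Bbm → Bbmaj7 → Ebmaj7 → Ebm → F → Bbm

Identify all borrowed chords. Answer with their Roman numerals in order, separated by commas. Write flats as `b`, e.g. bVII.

Imaj7, IVmaj7

In Bb minor (with V from harmonic minor) the diatonic chords are Bbm, Cdim, Db, Ebm, F, Gb, Ab. Bbm, Ebm and F all belong to that set. But Bbmaj7 (Bb–D–F–A) is foreign: the diatonic i on degree 1 is Bbm, whereas Bbmaj7 comes from Bb major. It is labeled Imaj7. But Ebmaj7 (Eb–G–Bb–D) is foreign: the diatonic iv on degree 4 is Ebm, whereas Ebmaj7 comes from Bb major. It is labeled IVmaj7.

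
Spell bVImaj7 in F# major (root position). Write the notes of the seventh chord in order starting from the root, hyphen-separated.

D-F#-A-C#

Scale degree 6 in F# major is D#. bVImaj7 uses the lowered form, D, taken from F# minor. Building the major-seventh chord from the parallel minor on D: D–F#–A–C#.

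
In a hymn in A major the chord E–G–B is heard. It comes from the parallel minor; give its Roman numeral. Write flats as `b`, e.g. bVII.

v

E is scale degree 5 in A major. Diatonically A major has E (V) on that degree; E–G–B is instead the minor chord native to A minor, so it takes the label v.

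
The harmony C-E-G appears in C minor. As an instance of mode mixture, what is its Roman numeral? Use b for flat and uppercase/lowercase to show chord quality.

I

The root C is the diatonic 1st degree of C minor; the borrowing shows in the chord quality. The diatonic chord on degree 1 would be Cm (i), but C–E–G is the major chord from C major. As a borrowed chord it is labeled I.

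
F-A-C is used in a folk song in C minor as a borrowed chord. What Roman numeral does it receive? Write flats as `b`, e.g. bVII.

The root F is the diatonic 4th degree of C minor; the borrowing shows in the chord quality. The diatonic chord on degree 4 would be Fm (iv), but F–A–C is the major chord from C major. As a borrowed chord it is labeled IV.

IV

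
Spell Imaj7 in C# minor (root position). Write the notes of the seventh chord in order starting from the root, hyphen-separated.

C#-E#-G#-B#

The root, C#, is scale degree 1 — the same note in C# minor and C# major; only the chord quality changes. Building the major-seventh chord from the parallel major on C#: C#–E#–G#–B#.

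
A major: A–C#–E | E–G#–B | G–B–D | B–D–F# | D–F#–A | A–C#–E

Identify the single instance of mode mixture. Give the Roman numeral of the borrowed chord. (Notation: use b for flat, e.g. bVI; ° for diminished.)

bVII

The diatonic triads in A major are A, Bm, C#m, D, E, F#m, G#dim. A–C#–E = A, E–G#–B = E, B–D–F# = Bm and D–F#–A = D all belong to that set. G–B–D doesn't fit — on degree 7 A major would have G#dim (vii°). G is the degree-7 chord of A minor, so it is the borrowed bVII.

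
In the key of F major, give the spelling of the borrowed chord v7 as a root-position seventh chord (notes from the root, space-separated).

v7 is built on scale degree 5, which is C in both F major and its parallel. In F minor the chord on C is C–Eb–G–Bb.

C Eb G Bb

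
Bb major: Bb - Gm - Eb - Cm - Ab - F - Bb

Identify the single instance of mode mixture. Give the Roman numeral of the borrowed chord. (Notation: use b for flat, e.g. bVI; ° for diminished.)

The diatonic triads in Bb major are Bb, Cm, Dm, Eb, F, Gm, Adim. Bb, Gm, Eb, Cm and F are all diatonic. But Ab (Ab–C–Eb) is foreign: the diatonic vii° on degree 7 is Adim, whereas Ab comes from Bb minor. It is labeled bVII.

bVII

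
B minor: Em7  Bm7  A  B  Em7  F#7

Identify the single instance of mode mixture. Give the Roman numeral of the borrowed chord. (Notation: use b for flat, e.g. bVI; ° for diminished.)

I

The diatonic triads in B minor (with V from harmonic minor) are Bm, C#dim, D, Em, F#, G, A. Em7, Bm7, A and F#7 all belong to that set. B (B–D#–F#) doesn't fit — on degree 1 B minor would have Bm (i). B is the degree-1 chord of B major, so it is the borrowed I.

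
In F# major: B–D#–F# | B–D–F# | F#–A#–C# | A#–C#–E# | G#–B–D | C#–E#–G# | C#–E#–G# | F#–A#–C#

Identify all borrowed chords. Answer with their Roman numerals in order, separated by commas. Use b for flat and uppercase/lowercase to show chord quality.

In F# major the diatonic chords are F#, G#m, A#m, B, C#, D#m, E#dim. B–D#–F# = B, F#–A#–C# = F#, A#–C#–E# = A#m and C#–E#–G# = C# all belong to that set. But B–D–F# is foreign: the diatonic IV on degree 4 is B, whereas Bm comes from F# minor. It is labeled iv. G#–B–D doesn't fit — on degree 2 F# major would have G#m (ii). G#dim is the degree-2 chord of F# minor, so it is the borrowed ii°.

iv, ii°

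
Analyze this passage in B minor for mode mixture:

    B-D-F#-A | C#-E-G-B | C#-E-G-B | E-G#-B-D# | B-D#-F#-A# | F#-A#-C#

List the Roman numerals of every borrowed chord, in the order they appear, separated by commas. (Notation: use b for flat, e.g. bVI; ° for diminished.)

IVmaj7, Imaj7

B minor has the diatonic set Bm, C#dim, D, Em, F#, G, A (with V from harmonic minor). B–D–F#–A = Bm7, C#–E–G–B = C#m7b5 and F#–A#–C# = F# are all diatonic. E–G#–B–D# is not: scale degree 4 in B minor carries Em (iv). In B major the chord on that degree is Emaj7, so here it functions as IVmaj7, borrowed from the parallel major. But B–D#–F#–A# is foreign: the diatonic i on degree 1 is Bm, whereas Bmaj7 comes from B major. It is labeled Imaj7.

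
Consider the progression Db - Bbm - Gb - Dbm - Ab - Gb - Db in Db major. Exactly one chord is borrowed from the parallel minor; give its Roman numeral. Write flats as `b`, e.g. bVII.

i

The diatonic triads in Db major are Db, Ebm, Fm, Gb, Ab, Bbm, Cdim. Of the given chords, Db, Bbm, Gb and Ab are diatonic. Dbm (Db–Fb–Ab) doesn't fit — on degree 1 Db major would have Db (I). Dbm is the degree-1 chord of Db minor, so it is the borrowed i.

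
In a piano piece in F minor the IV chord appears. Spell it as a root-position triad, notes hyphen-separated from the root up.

IV is built on scale degree 4, which is Bb in both F minor and its parallel. In F major the chord on Bb is Bb–D–F.

Bb-D-F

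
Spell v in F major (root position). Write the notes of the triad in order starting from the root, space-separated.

C Eb G

The root, C, is scale degree 5 — the same note in F major and F minor; only the chord quality changes. Building the minor chord from the parallel minor on C: C–Eb–G.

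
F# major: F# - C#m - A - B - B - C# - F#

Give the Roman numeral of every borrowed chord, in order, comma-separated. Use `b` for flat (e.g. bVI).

v, bIII

The diatonic triads in F# major are F#, G#m, A#m, B, C#, D#m, E#dim. Of the given chords, F#, B and C# are diatonic. C#m (C#–E–G#) doesn't fit — on degree 5 F# major would have C# (V). C#m is the degree-5 chord of F# minor, so it is the borrowed v. A (A–C#–E) is not: scale degree 3 in F# major carries A#m (iii). In F# minor the chord on that degree is A, so here it functions as bIII, borrowed from the parallel minor.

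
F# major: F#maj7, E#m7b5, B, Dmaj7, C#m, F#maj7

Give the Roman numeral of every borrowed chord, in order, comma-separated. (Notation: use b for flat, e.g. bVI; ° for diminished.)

In F# major the diatonic chords are F#, G#m, A#m, B, C#, D#m, E#dim. Of the given chords, F#maj7, E#m7b5 and B are diatonic. Dmaj7 (D–F#–A–C#) is not: scale degree 6 in F# major carries D#m (vi). In F# minor the chord on that degree is Dmaj7, so here it functions as bVImaj7, borrowed from the parallel minor. But C#m (C#–E–G#) is foreign: the diatonic V on degree 5 is C#, whereas C#m comes from F# minor. It is labeled v.

bVImaj7, v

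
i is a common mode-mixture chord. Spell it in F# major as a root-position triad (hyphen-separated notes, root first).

F#-A-C#

The root, F#, is scale degree 1 — the same note in F# major and F# minor; only the chord quality changes. Stacking thirds in F# minor on F# gives F#–A–C#.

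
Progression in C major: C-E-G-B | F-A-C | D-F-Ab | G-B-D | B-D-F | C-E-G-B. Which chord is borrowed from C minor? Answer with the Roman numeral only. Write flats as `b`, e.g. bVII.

C major has the diatonic set C, Dm, Em, F, G, Am, Bdim. C–E–G–B = Cmaj7, F–A–C = F, G–B–D = G and B–D–F = Bdim all belong to that set. D–F–Ab doesn't fit — on degree 2 C major would have Dm (ii). Ddim is the degree-2 chord of C minor, so it is the borrowed ii°.

ii°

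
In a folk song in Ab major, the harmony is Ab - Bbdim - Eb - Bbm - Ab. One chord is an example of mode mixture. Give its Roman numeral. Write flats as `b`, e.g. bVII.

Ab major has the diatonic set Ab, Bbm, Cm, Db, Eb, Fm, Gdim. Of the given chords, Ab, Eb and Bbm are diatonic. Bbdim (Bb–Db–Fb) doesn't fit — on degree 2 Ab major would have Bbm (ii). Bbdim is the degree-2 chord of Ab minor, so it is the borrowed ii°.

ii°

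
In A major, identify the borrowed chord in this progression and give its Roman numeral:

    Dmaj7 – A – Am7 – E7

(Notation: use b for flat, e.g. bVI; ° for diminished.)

i7

A major has the diatonic set A, Bm, C#m, D, E, F#m, G#dim. Dmaj7, A and E7 all belong to that set. But Am7 (A–C–E–G) is foreign: the diatonic I on degree 1 is A, whereas Am7 comes from A minor. It is labeled i7.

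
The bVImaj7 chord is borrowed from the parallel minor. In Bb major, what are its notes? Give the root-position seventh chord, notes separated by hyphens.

Gb-Bb-Db-F

Scale degree 6 in Bb major is G. bVImaj7 uses the lowered form, Gb, taken from Bb minor. In Bb minor the chord on Gb is Gb–Bb–Db–F.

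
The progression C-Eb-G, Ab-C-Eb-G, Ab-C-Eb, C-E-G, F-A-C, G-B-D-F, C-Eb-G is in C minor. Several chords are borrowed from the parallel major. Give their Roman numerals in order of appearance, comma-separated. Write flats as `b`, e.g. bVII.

C minor has the diatonic set Cm, Ddim, Eb, Fm, G, Ab, Bb (with V from harmonic minor). C–Eb–G = Cm, Ab–C–Eb–G = Abmaj7, Ab–C–Eb = Ab and G–B–D–F = G7 are all diatonic. C–E–G doesn't fit — on degree 1 C minor would have Cm (i). C is the degree-1 chord of C major, so it is the borrowed I. F–A–C doesn't fit — on degree 4 C minor would have Fm (iv). F is the degree-4 chord of C major, so it is the borrowed IV.

I, IV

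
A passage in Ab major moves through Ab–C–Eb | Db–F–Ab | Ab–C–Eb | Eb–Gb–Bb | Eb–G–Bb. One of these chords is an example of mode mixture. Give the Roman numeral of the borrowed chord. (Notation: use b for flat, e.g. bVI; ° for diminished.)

v

The diatonic triads in Ab major are Ab, Bbm, Cm, Db, Eb, Fm, Gdim. Ab–C–Eb = Ab, Db–F–Ab = Db and Eb–G–Bb = Eb are all diatonic. Eb–Gb–Bb doesn't fit — on degree 5 Ab major would have Eb (V). Ebm is the degree-5 chord of Ab minor, so it is the borrowed v.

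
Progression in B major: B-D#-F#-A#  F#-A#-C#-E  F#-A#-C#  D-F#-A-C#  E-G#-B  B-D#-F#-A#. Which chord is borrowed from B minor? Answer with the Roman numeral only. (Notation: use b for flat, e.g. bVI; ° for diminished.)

bIIImaj7

B major has the diatonic set B, C#m, D#m, E, F#, G#m, A#dim. B–D#–F#–A# = Bmaj7, F#–A#–C#–E = F#7, F#–A#–C# = F# and E–G#–B = E all belong to that set. D–F#–A–C# is not: scale degree 3 in B major carries D#m (iii). In B minor the chord on that degree is Dmaj7, so here it functions as bIIImaj7, borrowed from the parallel minor.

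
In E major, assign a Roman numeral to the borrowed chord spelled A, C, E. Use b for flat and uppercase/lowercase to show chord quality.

iv

The root A is the diatonic 4th degree of E major; the borrowing shows in the chord quality. The diatonic chord on degree 4 would be A (IV), but A–C–E is the minor chord from E minor. As a borrowed chord it is labeled iv.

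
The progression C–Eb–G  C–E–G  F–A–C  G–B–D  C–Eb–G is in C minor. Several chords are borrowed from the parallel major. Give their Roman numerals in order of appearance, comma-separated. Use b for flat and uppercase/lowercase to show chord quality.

In C minor (with V from harmonic minor) the diatonic chords are Cm, Ddim, Eb, Fm, G, Ab, Bb. C–Eb–G = Cm and G–B–D = G are both diatonic. C–E–G is not: scale degree 1 in C minor carries Cm (i). In C major the chord on that degree is C, so here it functions as I, borrowed from the parallel major. But F–A–C is foreign: the diatonic iv on degree 4 is Fm, whereas F comes from C major. It is labeled IV.

I, IV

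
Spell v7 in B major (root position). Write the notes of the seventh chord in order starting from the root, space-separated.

F# A C# E

v7 is built on scale degree 5, which is F# in both B major and its parallel. Stacking thirds in B minor on F# gives F#–A–C#–E.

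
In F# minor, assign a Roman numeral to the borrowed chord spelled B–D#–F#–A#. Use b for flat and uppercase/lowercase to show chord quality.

B is scale degree 4 in F# minor. B–D#–F#–A# is a major-seventh chord — the form found in F# major, not the diatonic iv (Bm). Borrowed into F# minor it is written IVmaj7.

IVmaj7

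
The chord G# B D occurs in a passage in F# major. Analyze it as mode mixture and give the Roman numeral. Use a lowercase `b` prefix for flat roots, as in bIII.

G# is scale degree 2 in F# major. G#–B–D is a diminished chord — the form found in F# minor, not the diatonic ii (G#m). Borrowed into F# major it is written ii°.

ii°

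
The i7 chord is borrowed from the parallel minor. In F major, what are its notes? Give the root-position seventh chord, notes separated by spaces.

F Ab C Eb

i7 is built on scale degree 1, which is F in both F major and its parallel. Stacking thirds in F minor on F gives F–Ab–C–Eb.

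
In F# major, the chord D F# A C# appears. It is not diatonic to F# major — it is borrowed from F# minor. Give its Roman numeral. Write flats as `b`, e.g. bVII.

In F# major scale degree 6 is D#; D is its lowered form, from F# minor. Diatonically F# major has D#m (vi) on that degree; D–F#–A–C# is instead the major-seventh chord native to F# minor, so it takes the label bVImaj7.

bVImaj7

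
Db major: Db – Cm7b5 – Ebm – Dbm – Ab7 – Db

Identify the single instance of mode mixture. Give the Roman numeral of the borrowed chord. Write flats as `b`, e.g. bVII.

i

Db major has the diatonic set Db, Ebm, Fm, Gb, Ab, Bbm, Cdim. Db, Cm7b5, Ebm and Ab7 all belong to that set. Dbm (Db–Fb–Ab) is not: scale degree 1 in Db major carries Db (I). In Db minor the chord on that degree is Dbm, so here it functions as i, borrowed from the parallel minor.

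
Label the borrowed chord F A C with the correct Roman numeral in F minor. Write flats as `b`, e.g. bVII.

I

The root F is the diatonic 1st degree of F minor; the borrowing shows in the chord quality. The diatonic chord on degree 1 would be Fm (i), but F–A–C is the major chord from F major. As a borrowed chord it is labeled I.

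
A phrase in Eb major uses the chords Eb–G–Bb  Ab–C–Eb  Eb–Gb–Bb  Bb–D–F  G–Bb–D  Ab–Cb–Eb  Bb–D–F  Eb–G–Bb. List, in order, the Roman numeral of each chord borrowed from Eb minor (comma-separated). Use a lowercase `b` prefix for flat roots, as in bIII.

i, iv

In Eb major the diatonic chords are Eb, Fm, Gm, Ab, Bb, Cm, Ddim. Eb–G–Bb = Eb, Ab–C–Eb = Ab, Bb–D–F = Bb and G–Bb–D = Gm all belong to that set. Eb–Gb–Bb is not: scale degree 1 in Eb major carries Eb (I). In Eb minor the chord on that degree is Ebm, so here it functions as i, borrowed from the parallel minor. Ab–Cb–Eb is not: scale degree 4 in Eb major carries Ab (IV). In Eb minor the chord on that degree is Abm, so here it functions as iv, borrowed from the parallel minor.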